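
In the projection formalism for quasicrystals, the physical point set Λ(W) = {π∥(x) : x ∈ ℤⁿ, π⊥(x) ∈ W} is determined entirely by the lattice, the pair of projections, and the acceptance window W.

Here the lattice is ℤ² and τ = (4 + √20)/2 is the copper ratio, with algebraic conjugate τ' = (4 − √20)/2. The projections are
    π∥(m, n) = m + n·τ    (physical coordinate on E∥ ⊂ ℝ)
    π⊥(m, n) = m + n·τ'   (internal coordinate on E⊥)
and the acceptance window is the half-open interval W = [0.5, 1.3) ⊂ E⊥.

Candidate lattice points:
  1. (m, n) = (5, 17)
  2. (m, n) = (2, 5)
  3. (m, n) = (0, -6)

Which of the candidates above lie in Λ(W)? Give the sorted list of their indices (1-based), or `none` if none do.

1, 2

Numerically τ ≈ 4.2361 and τ' = −1/τ ≈ -0.2361.
[1] lift (5,17): star map gives 0.9868; window check 0.5 ≤ 0.9868 < 1.3 is true → IN Λ
[2] lift (2,5): star map gives 0.8197; window check 0.5 ≤ 0.8197 < 1.3 is true → IN Λ
[3] lift (0,-6): star map gives 1.4164; window check 0.5 ≤ 1.4164 < 1.3 is false → out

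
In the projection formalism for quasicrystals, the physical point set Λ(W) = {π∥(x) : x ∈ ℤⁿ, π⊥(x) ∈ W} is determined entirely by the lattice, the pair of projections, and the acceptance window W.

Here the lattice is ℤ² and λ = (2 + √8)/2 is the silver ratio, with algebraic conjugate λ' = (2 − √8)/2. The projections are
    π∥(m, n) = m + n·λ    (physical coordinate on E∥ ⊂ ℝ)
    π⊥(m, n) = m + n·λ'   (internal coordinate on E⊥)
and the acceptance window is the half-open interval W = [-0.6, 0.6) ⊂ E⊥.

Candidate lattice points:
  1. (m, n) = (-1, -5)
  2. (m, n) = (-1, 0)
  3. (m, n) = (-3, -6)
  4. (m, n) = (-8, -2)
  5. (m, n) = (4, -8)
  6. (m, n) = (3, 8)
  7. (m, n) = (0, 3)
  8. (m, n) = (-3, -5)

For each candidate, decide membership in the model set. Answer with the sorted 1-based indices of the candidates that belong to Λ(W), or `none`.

λ' = (2−√8)/2 ≈ -0.4142.
candidate 1: (m,n)=(-1,-5) → π∥ = -1-5·λ ≈ -13.0711, π⊥ = -1-5·λ' ≈ 1.0711 ∉ [-0.6, 0.6) ⇒ out
candidate 2: (m,n)=(-1,0) → π∥ = -1+0·λ ≈ -1.0000, π⊥ = -1+0·λ' ≈ -1.0000 ∉ [-0.6, 0.6) ⇒ out
candidate 3: (m,n)=(-3,-6) → π∥ = -3-6·λ ≈ -17.4853, π⊥ = -3-6·λ' ≈ -0.5147 ∈ [-0.6, 0.6) ⇒ IN Λ
candidate 4: (m,n)=(-8,-2) → π∥ = -8-2·λ ≈ -12.8284, π⊥ = -8-2·λ' ≈ -7.1716 ∉ [-0.6, 0.6) ⇒ out
candidate 5: (m,n)=(4,-8) → π∥ = 4-8·λ ≈ -15.3137, π⊥ = 4-8·λ' ≈ 7.3137 ∉ [-0.6, 0.6) ⇒ out
candidate 6: (m,n)=(3,8) → π∥ = 3+8·λ ≈ 22.3137, π⊥ = 3+8·λ' ≈ -0.3137 ∈ [-0.6, 0.6) ⇒ IN Λ
candidate 7: (m,n)=(0,3) → π∥ = 0+3·λ ≈ 7.2426, π⊥ = 0+3·λ' ≈ -1.2426 ∉ [-0.6, 0.6) ⇒ out
candidate 8: (m,n)=(-3,-5) → π∥ = -3-5·λ ≈ -15.0711, π⊥ = -3-5·λ' ≈ -0.9289 ∉ [-0.6, 0.6) ⇒ out

3, 6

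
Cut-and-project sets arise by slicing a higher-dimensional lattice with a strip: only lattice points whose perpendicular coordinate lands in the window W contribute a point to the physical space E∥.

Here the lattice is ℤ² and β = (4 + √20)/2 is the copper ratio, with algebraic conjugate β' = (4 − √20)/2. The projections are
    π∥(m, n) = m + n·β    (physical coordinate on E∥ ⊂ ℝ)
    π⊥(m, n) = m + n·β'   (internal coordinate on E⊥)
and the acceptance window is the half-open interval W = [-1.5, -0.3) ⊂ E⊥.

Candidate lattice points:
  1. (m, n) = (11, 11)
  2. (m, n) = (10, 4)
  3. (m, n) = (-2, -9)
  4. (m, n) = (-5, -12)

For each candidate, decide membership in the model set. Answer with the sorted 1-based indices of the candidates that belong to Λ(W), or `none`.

none

Compute β' = (4−√20)/2 = -0.23607, so π⊥(m,n) = m -0.23607·n.
candidate 1: (m,n)=(11,11) → π∥ = 11+11·β ≈ 57.59675, π⊥ = 11+11·β' ≈ 8.40325 ∉ [-1.5, -0.3) ⇒ out
candidate 2: (m,n)=(10,4) → π∥ = 10+4·β ≈ 26.94427, π⊥ = 10+4·β' ≈ 9.05573 ∉ [-1.5, -0.3) ⇒ out
candidate 3: (m,n)=(-2,-9) → π∥ = -2-9·β ≈ -40.12461, π⊥ = -2-9·β' ≈ 0.12461 ∉ [-1.5, -0.3) ⇒ out
candidate 4: (m,n)=(-5,-12) → π∥ = -5-12·β ≈ -55.83282, π⊥ = -5-12·β' ≈ -2.16718 ∉ [-1.5, -0.3) ⇒ out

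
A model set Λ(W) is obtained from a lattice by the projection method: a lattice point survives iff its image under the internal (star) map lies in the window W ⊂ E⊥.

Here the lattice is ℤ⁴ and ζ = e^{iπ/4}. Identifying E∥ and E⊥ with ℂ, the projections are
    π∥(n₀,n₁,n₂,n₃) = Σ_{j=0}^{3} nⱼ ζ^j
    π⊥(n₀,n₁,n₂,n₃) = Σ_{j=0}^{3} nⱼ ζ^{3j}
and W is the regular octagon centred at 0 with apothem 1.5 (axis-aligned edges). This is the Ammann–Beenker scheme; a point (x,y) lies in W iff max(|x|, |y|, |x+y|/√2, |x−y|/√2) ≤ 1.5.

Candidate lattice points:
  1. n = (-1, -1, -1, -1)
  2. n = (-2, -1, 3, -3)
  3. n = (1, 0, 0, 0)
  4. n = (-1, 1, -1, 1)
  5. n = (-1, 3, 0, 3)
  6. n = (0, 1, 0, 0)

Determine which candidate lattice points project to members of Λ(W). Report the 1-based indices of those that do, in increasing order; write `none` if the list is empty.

With ζ = e^{iπ/4} the internal vectors are ζ^0,ζ^3,ζ^6,ζ^9.
candidate 1: n = (-1, -1, -1, -1) → π⊥ ≈ (-1.0000, -0.4142); max(|x|,|y|,|x±y|/√2) = 1.0000 ≤ 1.5 ⇒ ∈ W
candidate 2: n = (-2, -1, 3, -3) → π⊥ ≈ (-3.4142, -5.8284); max(|x|,|y|,|x±y|/√2) = 6.5355 > 1.5 ⇒ ∉ W
candidate 3: n = (1, 0, 0, 0) → π⊥ ≈ (+1.0000, +0.0000); max(|x|,|y|,|x±y|/√2) = 1.0000 ≤ 1.5 ⇒ ∈ W
candidate 4: n = (-1, 1, -1, 1) → π⊥ ≈ (-1.0000, +2.4142); max(|x|,|y|,|x±y|/√2) = 2.4142 > 1.5 ⇒ ∉ W
candidate 5: n = (-1, 3, 0, 3) → π⊥ ≈ (-1.0000, +4.2426); max(|x|,|y|,|x±y|/√2) = 4.2426 > 1.5 ⇒ ∉ W
candidate 6: n = (0, 1, 0, 0) → π⊥ ≈ (-0.7071, +0.7071); max(|x|,|y|,|x±y|/√2) = 1.0000 ≤ 1.5 ⇒ ∈ W

1, 3, 6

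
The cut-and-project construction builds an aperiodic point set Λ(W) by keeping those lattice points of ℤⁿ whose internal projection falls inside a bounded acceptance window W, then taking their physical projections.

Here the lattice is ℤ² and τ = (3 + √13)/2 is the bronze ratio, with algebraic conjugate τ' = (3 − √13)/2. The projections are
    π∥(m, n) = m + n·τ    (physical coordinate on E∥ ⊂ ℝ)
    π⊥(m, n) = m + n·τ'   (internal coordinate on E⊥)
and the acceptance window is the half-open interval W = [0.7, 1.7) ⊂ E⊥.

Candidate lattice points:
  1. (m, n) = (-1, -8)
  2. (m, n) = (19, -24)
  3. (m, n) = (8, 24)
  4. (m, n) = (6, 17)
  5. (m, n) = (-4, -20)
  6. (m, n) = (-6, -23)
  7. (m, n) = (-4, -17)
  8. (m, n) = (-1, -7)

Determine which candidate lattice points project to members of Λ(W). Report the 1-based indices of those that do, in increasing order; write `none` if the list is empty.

Compute τ' = (3−√13)/2 = -0.3028, so π⊥(m,n) = m -0.3028·n.
#1 (-1,-8): internal coord -1 + (-8)·τ' = +1.4222; +1.4222 ∈ [0.7, 1.7) → IN Λ
#2 (19,-24): internal coord 19 + (-24)·τ' = +26.2666; +26.2666 ∉ [0.7, 1.7) → out
#3 (8,24): internal coord 8 + (24)·τ' = +0.7334; +0.7334 ∈ [0.7, 1.7) → IN Λ
#4 (6,17): internal coord 6 + (17)·τ' = +0.8528; +0.8528 ∈ [0.7, 1.7) → IN Λ
#5 (-4,-20): internal coord -4 + (-20)·τ' = +2.0555; +2.0555 ∉ [0.7, 1.7) → out
#6 (-6,-23): internal coord -6 + (-23)·τ' = +0.9638; +0.9638 ∈ [0.7, 1.7) → IN Λ
#7 (-4,-17): internal coord -4 + (-17)·τ' = +1.1472; +1.1472 ∈ [0.7, 1.7) → IN Λ
#8 (-1,-7): internal coord -1 + (-7)·τ' = +1.1194; +1.1194 ∈ [0.7, 1.7) → IN Λ

1, 3, 4, 6, 7, 8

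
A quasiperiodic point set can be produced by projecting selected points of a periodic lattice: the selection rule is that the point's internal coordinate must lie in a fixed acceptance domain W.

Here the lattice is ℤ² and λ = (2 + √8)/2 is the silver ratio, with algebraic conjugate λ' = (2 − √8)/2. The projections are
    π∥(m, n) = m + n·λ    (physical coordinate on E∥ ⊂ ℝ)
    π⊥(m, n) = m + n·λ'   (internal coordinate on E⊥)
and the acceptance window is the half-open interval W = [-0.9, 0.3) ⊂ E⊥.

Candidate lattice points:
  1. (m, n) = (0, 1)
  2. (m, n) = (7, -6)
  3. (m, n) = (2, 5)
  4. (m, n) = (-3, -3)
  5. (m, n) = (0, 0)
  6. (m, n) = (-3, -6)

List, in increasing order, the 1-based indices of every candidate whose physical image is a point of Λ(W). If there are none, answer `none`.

λ' = (2−√8)/2 ≈ -0.414214.
candidate 1: (m,n)=(0,1) → π∥ = 0+1·λ ≈ 2.414214, π⊥ = 0+1·λ' ≈ -0.414214 ∈ [-0.9, 0.3) ⇒ IN Λ
candidate 2: (m,n)=(7,-6) → π∥ = 7-6·λ ≈ -7.485281, π⊥ = 7-6·λ' ≈ 9.485281 ∉ [-0.9, 0.3) ⇒ out
candidate 3: (m,n)=(2,5) → π∥ = 2+5·λ ≈ 14.071068, π⊥ = 2+5·λ' ≈ -0.071068 ∈ [-0.9, 0.3) ⇒ IN Λ
candidate 4: (m,n)=(-3,-3) → π∥ = -3-3·λ ≈ -10.242641, π⊥ = -3-3·λ' ≈ -1.757359 ∉ [-0.9, 0.3) ⇒ out
candidate 5: (m,n)=(0,0) → π∥ = 0+0·λ ≈ 0.000000, π⊥ = 0+0·λ' ≈ 0.000000 ∈ [-0.9, 0.3) ⇒ IN Λ
candidate 6: (m,n)=(-3,-6) → π∥ = -3-6·λ ≈ -17.485281, π⊥ = -3-6·λ' ≈ -0.514719 ∈ [-0.9, 0.3) ⇒ IN Λ

1, 3, 5, 6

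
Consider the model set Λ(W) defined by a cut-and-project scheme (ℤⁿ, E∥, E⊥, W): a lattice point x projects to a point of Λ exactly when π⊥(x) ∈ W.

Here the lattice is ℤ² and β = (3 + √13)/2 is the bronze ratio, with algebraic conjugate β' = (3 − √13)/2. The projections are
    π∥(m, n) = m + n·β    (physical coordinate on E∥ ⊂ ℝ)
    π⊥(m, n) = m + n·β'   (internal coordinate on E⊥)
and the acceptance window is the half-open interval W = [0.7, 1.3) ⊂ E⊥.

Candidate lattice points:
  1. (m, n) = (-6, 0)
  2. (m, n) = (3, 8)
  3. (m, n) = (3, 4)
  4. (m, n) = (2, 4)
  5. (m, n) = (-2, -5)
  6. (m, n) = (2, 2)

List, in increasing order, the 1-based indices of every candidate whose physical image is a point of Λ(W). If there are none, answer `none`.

4

Compute β' = (3−√13)/2 = -0.3028, so π⊥(m,n) = m -0.3028·n.
#1 (-6,0): internal coord -6 + (0)·β' = -6.0000; -6.0000 ∉ [0.7, 1.3) → out
#2 (3,8): internal coord 3 + (8)·β' = +0.5778; +0.5778 ∉ [0.7, 1.3) → out
#3 (3,4): internal coord 3 + (4)·β' = +1.7889; +1.7889 ∉ [0.7, 1.3) → out
#4 (2,4): internal coord 2 + (4)·β' = +0.7889; +0.7889 ∈ [0.7, 1.3) → IN Λ
#5 (-2,-5): internal coord -2 + (-5)·β' = -0.4861; -0.4861 ∉ [0.7, 1.3) → out
#6 (2,2): internal coord 2 + (2)·β' = +1.3944; +1.3944 ∉ [0.7, 1.3) → out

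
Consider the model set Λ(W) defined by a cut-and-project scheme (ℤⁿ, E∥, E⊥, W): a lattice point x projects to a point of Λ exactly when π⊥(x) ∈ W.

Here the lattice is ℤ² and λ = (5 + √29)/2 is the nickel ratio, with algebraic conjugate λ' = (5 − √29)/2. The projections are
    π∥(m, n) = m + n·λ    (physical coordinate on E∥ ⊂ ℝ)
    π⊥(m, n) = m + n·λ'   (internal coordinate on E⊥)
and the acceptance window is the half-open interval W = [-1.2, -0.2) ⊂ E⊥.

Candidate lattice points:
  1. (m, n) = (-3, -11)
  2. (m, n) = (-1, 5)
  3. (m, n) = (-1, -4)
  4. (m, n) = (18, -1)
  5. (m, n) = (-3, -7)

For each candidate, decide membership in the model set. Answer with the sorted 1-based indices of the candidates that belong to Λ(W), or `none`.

1, 3

Compute λ' = (5−√29)/2 = -0.19258, so π⊥(m,n) = m -0.19258·n.
[1] lift (-3,-11): star map gives -0.88159; window check -1.2 ≤ -0.88159 < -0.2 is true → IN Λ
[2] lift (-1,5): star map gives -1.96291; window check -1.2 ≤ -1.96291 < -0.2 is false → out
[3] lift (-1,-4): star map gives -0.22967; window check -1.2 ≤ -0.22967 < -0.2 is true → IN Λ
[4] lift (18,-1): star map gives 18.19258; window check -1.2 ≤ 18.19258 < -0.2 is false → out
[5] lift (-3,-7): star map gives -1.65192; window check -1.2 ≤ -1.65192 < -0.2 is false → out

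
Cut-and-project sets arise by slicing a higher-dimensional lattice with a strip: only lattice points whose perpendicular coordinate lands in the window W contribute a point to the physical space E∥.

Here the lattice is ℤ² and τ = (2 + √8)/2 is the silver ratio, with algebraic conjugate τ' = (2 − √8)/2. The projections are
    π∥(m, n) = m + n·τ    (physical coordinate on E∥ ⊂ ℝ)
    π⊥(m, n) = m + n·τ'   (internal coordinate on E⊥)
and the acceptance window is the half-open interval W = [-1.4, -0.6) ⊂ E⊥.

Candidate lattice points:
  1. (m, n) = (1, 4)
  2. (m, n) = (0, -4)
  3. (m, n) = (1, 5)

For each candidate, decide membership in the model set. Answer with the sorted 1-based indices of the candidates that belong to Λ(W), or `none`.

1, 3

Numerically τ ≈ 2.4142 and τ' = −1/τ ≈ -0.4142.
#1 (1,4): internal coord 1 + (4)·τ' = -0.6569; -0.6569 ∈ [-1.4, -0.6) → IN Λ
#2 (0,-4): internal coord 0 + (-4)·τ' = +1.6569; +1.6569 ∉ [-1.4, -0.6) → out
#3 (1,5): internal coord 1 + (5)·τ' = -1.0711; -1.0711 ∈ [-1.4, -0.6) → IN Λ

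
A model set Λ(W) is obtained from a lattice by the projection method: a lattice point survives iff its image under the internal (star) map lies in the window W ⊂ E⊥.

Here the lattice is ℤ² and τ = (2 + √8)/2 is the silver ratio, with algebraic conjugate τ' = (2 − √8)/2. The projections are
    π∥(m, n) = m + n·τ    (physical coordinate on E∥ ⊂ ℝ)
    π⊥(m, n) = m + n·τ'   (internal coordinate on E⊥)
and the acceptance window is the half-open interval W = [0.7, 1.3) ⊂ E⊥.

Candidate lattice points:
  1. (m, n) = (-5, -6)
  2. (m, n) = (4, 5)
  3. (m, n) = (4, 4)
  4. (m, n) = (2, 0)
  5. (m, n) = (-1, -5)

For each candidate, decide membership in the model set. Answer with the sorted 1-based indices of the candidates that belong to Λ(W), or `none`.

Compute τ' = (2−√8)/2 = -0.414214, so π⊥(m,n) = m -0.414214·n.
[1] lift (-5,-6): star map gives -2.514719; window check 0.7 ≤ -2.514719 < 1.3 is false → out
[2] lift (4,5): star map gives 1.928932; window check 0.7 ≤ 1.928932 < 1.3 is false → out
[3] lift (4,4): star map gives 2.343146; window check 0.7 ≤ 2.343146 < 1.3 is false → out
[4] lift (2,0): star map gives 2.000000; window check 0.7 ≤ 2.000000 < 1.3 is false → out
[5] lift (-1,-5): star map gives 1.071068; window check 0.7 ≤ 1.071068 < 1.3 is true → IN Λ

5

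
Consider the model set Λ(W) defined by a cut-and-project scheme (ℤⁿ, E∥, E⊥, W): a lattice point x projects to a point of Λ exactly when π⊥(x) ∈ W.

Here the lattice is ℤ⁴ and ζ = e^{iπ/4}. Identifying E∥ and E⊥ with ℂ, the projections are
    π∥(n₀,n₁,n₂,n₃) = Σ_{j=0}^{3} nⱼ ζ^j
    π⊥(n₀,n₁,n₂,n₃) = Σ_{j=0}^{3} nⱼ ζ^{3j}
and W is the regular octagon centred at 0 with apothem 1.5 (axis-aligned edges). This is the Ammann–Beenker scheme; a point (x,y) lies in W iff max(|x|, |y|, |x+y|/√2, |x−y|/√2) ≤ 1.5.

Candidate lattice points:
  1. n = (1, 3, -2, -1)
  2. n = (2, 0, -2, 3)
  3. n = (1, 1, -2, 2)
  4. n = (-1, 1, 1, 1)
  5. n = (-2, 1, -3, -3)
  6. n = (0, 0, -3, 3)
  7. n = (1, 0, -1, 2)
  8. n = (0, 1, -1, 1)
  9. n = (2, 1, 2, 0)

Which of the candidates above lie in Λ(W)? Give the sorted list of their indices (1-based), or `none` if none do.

4

π⊥(n) = n₀ + n₁ζ³ + n₂ζ⁶ + n₃ζ⁹ where ζ = e^{iπ/4}.
#1 (1, 3, -2, -1): internal (-1.828427, 3.414214); octagon support 3.707107 vs apothem 1.5 → ∉ W
#2 (2, 0, -2, 3): internal (4.121320, 4.121320); octagon support 5.828427 vs apothem 1.5 → ∉ W
#3 (1, 1, -2, 2): internal (1.707107, 4.121320); octagon support 4.121320 vs apothem 1.5 → ∉ W
#4 (-1, 1, 1, 1): internal (-1.000000, 0.414214); octagon support 1.000000 vs apothem 1.5 → ∈ W
#5 (-2, 1, -3, -3): internal (-4.828427, 1.585786); octagon support 4.828427 vs apothem 1.5 → ∉ W
#6 (0, 0, -3, 3): internal (2.121320, 5.121320); octagon support 5.121320 vs apothem 1.5 → ∉ W
#7 (1, 0, -1, 2): internal (2.414214, 2.414214); octagon support 3.414214 vs apothem 1.5 → ∉ W
#8 (0, 1, -1, 1): internal (0.000000, 2.414214); octagon support 2.414214 vs apothem 1.5 → ∉ W
#9 (2, 1, 2, 0): internal (1.292893, -1.292893); octagon support 1.828427 vs apothem 1.5 → ∉ W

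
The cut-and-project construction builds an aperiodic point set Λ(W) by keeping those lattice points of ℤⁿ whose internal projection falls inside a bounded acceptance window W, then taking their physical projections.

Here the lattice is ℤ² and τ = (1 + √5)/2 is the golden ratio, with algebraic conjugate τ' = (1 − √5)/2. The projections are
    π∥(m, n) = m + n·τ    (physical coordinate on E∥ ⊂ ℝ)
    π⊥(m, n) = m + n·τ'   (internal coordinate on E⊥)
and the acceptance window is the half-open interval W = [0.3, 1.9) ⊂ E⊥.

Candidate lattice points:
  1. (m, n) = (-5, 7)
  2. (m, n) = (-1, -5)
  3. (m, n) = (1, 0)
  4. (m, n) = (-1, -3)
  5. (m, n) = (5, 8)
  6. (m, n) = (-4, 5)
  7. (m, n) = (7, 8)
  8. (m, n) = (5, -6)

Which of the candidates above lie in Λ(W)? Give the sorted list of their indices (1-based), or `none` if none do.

τ' = (1−√5)/2 ≈ -0.6180.
#1 (-5,7): internal coord -5 + (7)·τ' = -9.3262; -9.3262 ∉ [0.3, 1.9) → out
#2 (-1,-5): internal coord -1 + (-5)·τ' = +2.0902; +2.0902 ∉ [0.3, 1.9) → out
#3 (1,0): internal coord 1 + (0)·τ' = +1.0000; +1.0000 ∈ [0.3, 1.9) → IN Λ
#4 (-1,-3): internal coord -1 + (-3)·τ' = +0.8541; +0.8541 ∈ [0.3, 1.9) → IN Λ
#5 (5,8): internal coord 5 + (8)·τ' = +0.0557; +0.0557 ∉ [0.3, 1.9) → out
#6 (-4,5): internal coord -4 + (5)·τ' = -7.0902; -7.0902 ∉ [0.3, 1.9) → out
#7 (7,8): internal coord 7 + (8)·τ' = +2.0557; +2.0557 ∉ [0.3, 1.9) → out
#8 (5,-6): internal coord 5 + (-6)·τ' = +8.7082; +8.7082 ∉ [0.3, 1.9) → out

3, 4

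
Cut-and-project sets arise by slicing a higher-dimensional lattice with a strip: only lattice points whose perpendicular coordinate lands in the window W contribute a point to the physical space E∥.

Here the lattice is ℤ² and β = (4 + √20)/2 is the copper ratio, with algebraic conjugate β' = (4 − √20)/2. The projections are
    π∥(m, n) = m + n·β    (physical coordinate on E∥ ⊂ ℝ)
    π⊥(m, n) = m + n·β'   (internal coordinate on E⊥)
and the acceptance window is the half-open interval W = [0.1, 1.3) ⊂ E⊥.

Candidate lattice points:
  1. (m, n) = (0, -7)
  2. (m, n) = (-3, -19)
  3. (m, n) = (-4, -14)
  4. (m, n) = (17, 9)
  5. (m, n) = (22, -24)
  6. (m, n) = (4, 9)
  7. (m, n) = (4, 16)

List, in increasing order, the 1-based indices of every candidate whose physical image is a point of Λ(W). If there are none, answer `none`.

Numerically β ≈ 4.23607 and β' = −1/β ≈ -0.23607.
candidate 1: (m,n)=(0,-7) → π∥ = 0-7·β ≈ -29.65248, π⊥ = 0-7·β' ≈ 1.65248 ∉ [0.1, 1.3) ⇒ out
candidate 2: (m,n)=(-3,-19) → π∥ = -3-19·β ≈ -83.48529, π⊥ = -3-19·β' ≈ 1.48529 ∉ [0.1, 1.3) ⇒ out
candidate 3: (m,n)=(-4,-14) → π∥ = -4-14·β ≈ -63.30495, π⊥ = -4-14·β' ≈ -0.69505 ∉ [0.1, 1.3) ⇒ out
candidate 4: (m,n)=(17,9) → π∥ = 17+9·β ≈ 55.12461, π⊥ = 17+9·β' ≈ 14.87539 ∉ [0.1, 1.3) ⇒ out
candidate 5: (m,n)=(22,-24) → π∥ = 22-24·β ≈ -79.66563, π⊥ = 22-24·β' ≈ 27.66563 ∉ [0.1, 1.3) ⇒ out
candidate 6: (m,n)=(4,9) → π∥ = 4+9·β ≈ 42.12461, π⊥ = 4+9·β' ≈ 1.87539 ∉ [0.1, 1.3) ⇒ out
candidate 7: (m,n)=(4,16) → π∥ = 4+16·β ≈ 71.77709, π⊥ = 4+16·β' ≈ 0.22291 ∈ [0.1, 1.3) ⇒ IN Λ

7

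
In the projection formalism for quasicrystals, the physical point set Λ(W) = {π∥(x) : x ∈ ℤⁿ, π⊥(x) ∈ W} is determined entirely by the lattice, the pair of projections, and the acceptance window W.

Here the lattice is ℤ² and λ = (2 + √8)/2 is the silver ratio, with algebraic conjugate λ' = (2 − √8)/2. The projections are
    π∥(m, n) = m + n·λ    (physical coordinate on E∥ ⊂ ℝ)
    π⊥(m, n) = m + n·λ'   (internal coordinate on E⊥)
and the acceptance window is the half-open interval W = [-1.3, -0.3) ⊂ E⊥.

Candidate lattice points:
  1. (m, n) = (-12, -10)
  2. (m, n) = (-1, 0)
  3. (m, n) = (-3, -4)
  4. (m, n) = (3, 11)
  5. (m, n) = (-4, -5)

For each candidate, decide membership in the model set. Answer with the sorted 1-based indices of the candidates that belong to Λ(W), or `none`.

2

λ' = (2−√8)/2 ≈ -0.4142.
[1] lift (-12,-10): star map gives -7.8579; window check -1.3 ≤ -7.8579 < -0.3 is false → out
[2] lift (-1,0): star map gives -1.0000; window check -1.3 ≤ -1.0000 < -0.3 is true → IN Λ
[3] lift (-3,-4): star map gives -1.3431; window check -1.3 ≤ -1.3431 < -0.3 is false → out
[4] lift (3,11): star map gives -1.5563; window check -1.3 ≤ -1.5563 < -0.3 is false → out
[5] lift (-4,-5): star map gives -1.9289; window check -1.3 ≤ -1.9289 < -0.3 is false → out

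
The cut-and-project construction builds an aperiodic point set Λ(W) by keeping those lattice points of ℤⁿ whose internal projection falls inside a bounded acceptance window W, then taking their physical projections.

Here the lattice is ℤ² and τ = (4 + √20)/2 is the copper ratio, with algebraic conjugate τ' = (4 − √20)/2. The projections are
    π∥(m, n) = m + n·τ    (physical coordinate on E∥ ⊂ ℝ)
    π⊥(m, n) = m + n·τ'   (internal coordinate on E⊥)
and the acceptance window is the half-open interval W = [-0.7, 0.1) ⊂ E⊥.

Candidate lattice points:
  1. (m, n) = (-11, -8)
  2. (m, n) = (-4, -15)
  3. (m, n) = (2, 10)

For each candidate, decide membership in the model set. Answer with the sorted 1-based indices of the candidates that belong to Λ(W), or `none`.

2, 3

τ' = (4−√20)/2 ≈ -0.23607.
candidate 1: (m,n)=(-11,-8) → π∥ = -11-8·τ ≈ -44.88854, π⊥ = -11-8·τ' ≈ -9.11146 ∉ [-0.7, 0.1) ⇒ out
candidate 2: (m,n)=(-4,-15) → π∥ = -4-15·τ ≈ -67.54102, π⊥ = -4-15·τ' ≈ -0.45898 ∈ [-0.7, 0.1) ⇒ IN Λ
candidate 3: (m,n)=(2,10) → π∥ = 2+10·τ ≈ 44.36068, π⊥ = 2+10·τ' ≈ -0.36068 ∈ [-0.7, 0.1) ⇒ IN Λ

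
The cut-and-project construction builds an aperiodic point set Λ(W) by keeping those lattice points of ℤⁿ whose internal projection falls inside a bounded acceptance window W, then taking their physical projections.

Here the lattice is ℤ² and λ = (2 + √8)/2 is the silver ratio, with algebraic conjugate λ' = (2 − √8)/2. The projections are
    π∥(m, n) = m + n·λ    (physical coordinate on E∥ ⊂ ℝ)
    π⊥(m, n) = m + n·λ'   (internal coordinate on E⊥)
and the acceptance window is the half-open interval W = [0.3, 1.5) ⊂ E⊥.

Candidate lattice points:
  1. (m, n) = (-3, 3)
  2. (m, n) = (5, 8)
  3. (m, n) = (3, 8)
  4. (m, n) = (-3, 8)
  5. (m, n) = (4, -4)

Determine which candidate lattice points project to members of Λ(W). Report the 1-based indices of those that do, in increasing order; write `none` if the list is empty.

Numerically λ ≈ 2.41421 and λ' = −1/λ ≈ -0.41421.
candidate 1: (m,n)=(-3,3) → π∥ = -3+3·λ ≈ 4.24264, π⊥ = -3+3·λ' ≈ -4.24264 ∉ [0.3, 1.5) ⇒ out
candidate 2: (m,n)=(5,8) → π∥ = 5+8·λ ≈ 24.31371, π⊥ = 5+8·λ' ≈ 1.68629 ∉ [0.3, 1.5) ⇒ out
candidate 3: (m,n)=(3,8) → π∥ = 3+8·λ ≈ 22.31371, π⊥ = 3+8·λ' ≈ -0.31371 ∉ [0.3, 1.5) ⇒ out
candidate 4: (m,n)=(-3,8) → π∥ = -3+8·λ ≈ 16.31371, π⊥ = -3+8·λ' ≈ -6.31371 ∉ [0.3, 1.5) ⇒ out
candidate 5: (m,n)=(4,-4) → π∥ = 4-4·λ ≈ -5.65685, π⊥ = 4-4·λ' ≈ 5.65685 ∉ [0.3, 1.5) ⇒ out

none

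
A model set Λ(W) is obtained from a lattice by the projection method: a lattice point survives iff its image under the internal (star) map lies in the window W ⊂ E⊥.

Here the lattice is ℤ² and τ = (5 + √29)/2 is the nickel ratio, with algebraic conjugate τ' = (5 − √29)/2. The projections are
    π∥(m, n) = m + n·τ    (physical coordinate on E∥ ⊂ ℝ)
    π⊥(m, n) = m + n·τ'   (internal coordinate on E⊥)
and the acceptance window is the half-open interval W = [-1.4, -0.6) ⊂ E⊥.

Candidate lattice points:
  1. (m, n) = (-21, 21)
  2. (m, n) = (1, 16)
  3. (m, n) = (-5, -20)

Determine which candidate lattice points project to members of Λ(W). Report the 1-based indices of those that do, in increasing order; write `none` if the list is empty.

Compute τ' = (5−√29)/2 = -0.192582, so π⊥(m,n) = m -0.192582·n.
candidate 1: (m,n)=(-21,21) → π∥ = -21+21·τ ≈ 88.044230, π⊥ = -21+21·τ' ≈ -25.044230 ∉ [-1.4, -0.6) ⇒ out
candidate 2: (m,n)=(1,16) → π∥ = 1+16·τ ≈ 84.081318, π⊥ = 1+16·τ' ≈ -2.081318 ∉ [-1.4, -0.6) ⇒ out
candidate 3: (m,n)=(-5,-20) → π∥ = -5-20·τ ≈ -108.851648, π⊥ = -5-20·τ' ≈ -1.148352 ∈ [-1.4, -0.6) ⇒ IN Λ

3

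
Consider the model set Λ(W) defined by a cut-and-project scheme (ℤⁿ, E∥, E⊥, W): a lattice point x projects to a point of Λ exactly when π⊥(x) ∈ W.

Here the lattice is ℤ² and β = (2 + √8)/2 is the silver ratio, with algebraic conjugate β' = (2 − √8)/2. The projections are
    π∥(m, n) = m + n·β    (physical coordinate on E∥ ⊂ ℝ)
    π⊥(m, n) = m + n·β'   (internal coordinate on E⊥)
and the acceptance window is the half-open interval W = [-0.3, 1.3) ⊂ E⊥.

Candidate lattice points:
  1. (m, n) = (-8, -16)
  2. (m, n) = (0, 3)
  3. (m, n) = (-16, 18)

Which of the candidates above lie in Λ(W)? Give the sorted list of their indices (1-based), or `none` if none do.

none

Compute β' = (2−√8)/2 = -0.4142, so π⊥(m,n) = m -0.4142·n.
candidate 1: (m,n)=(-8,-16) → π∥ = -8-16·β ≈ -46.6274, π⊥ = -8-16·β' ≈ -1.3726 ∉ [-0.3, 1.3) ⇒ out
candidate 2: (m,n)=(0,3) → π∥ = 0+3·β ≈ 7.2426, π⊥ = 0+3·β' ≈ -1.2426 ∉ [-0.3, 1.3) ⇒ out
candidate 3: (m,n)=(-16,18) → π∥ = -16+18·β ≈ 27.4558, π⊥ = -16+18·β' ≈ -23.4558 ∉ [-0.3, 1.3) ⇒ out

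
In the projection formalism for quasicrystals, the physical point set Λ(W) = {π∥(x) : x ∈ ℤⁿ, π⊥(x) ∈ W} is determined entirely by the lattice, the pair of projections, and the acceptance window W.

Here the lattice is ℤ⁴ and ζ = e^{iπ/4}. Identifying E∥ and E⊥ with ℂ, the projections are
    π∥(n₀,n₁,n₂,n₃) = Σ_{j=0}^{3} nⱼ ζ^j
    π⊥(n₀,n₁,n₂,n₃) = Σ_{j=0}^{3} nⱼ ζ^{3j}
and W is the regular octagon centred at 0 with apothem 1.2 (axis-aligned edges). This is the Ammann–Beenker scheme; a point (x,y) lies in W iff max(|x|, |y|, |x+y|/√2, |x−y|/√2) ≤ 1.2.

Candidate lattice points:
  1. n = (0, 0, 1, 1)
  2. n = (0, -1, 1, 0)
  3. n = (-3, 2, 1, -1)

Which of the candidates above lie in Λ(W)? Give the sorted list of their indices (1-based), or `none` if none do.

With ζ = e^{iπ/4} the internal vectors are ζ^0,ζ^3,ζ^6,ζ^9.
candidate 1: n = (0, 0, 1, 1) → π⊥ ≈ (+0.7071, -0.2929); max(|x|,|y|,|x±y|/√2) = 0.7071 ≤ 1.2 ⇒ ∈ W
candidate 2: n = (0, -1, 1, 0) → π⊥ ≈ (+0.7071, -1.7071); max(|x|,|y|,|x±y|/√2) = 1.7071 > 1.2 ⇒ ∉ W
candidate 3: n = (-3, 2, 1, -1) → π⊥ ≈ (-5.1213, -0.2929); max(|x|,|y|,|x±y|/√2) = 5.1213 > 1.2 ⇒ ∉ W

1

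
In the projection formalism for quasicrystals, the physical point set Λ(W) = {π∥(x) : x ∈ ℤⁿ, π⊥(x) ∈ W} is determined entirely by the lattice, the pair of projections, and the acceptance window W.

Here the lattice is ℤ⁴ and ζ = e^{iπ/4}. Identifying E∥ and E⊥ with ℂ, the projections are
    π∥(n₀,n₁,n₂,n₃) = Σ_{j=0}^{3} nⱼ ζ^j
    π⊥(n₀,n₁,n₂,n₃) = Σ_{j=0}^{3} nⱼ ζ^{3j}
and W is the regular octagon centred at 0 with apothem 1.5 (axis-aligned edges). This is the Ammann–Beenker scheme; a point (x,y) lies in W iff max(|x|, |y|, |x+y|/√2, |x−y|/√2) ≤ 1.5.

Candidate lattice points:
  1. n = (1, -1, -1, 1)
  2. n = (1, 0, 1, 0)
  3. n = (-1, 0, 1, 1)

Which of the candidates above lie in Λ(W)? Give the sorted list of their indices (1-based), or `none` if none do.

2, 3

Internal map: ζ^{3j} for j=0..3 gives (1,0), (−√2/2,√2/2), (0,−1), (√2/2,√2/2).
candidate 1: n = (1, -1, -1, 1) → π⊥ ≈ (+2.414214, +1.000000); max(|x|,|y|,|x±y|/√2) = 2.414214 > 1.5 ⇒ ∉ W
candidate 2: n = (1, 0, 1, 0) → π⊥ ≈ (+1.000000, -1.000000); max(|x|,|y|,|x±y|/√2) = 1.414214 ≤ 1.5 ⇒ ∈ W
candidate 3: n = (-1, 0, 1, 1) → π⊥ ≈ (-0.292893, -0.292893); max(|x|,|y|,|x±y|/√2) = 0.414214 ≤ 1.5 ⇒ ∈ W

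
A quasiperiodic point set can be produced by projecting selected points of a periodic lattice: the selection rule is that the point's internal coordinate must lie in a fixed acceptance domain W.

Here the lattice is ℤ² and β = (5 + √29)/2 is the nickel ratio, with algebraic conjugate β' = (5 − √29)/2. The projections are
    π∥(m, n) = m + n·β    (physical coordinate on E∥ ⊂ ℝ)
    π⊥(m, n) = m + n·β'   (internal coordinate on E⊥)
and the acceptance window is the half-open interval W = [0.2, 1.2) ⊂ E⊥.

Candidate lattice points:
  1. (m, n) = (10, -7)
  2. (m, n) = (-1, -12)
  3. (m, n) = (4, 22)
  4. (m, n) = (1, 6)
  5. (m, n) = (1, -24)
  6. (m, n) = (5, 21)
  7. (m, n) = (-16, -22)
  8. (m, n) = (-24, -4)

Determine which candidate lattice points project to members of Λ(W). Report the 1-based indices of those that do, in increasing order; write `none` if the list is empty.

β' = (5−√29)/2 ≈ -0.1926.
#1 (10,-7): internal coord 10 + (-7)·β' = +11.3481; +11.3481 ∉ [0.2, 1.2) → out
#2 (-1,-12): internal coord -1 + (-12)·β' = +1.3110; +1.3110 ∉ [0.2, 1.2) → out
#3 (4,22): internal coord 4 + (22)·β' = -0.2368; -0.2368 ∉ [0.2, 1.2) → out
#4 (1,6): internal coord 1 + (6)·β' = -0.1555; -0.1555 ∉ [0.2, 1.2) → out
#5 (1,-24): internal coord 1 + (-24)·β' = +5.6220; +5.6220 ∉ [0.2, 1.2) → out
#6 (5,21): internal coord 5 + (21)·β' = +0.9558; +0.9558 ∈ [0.2, 1.2) → IN Λ
#7 (-16,-22): internal coord -16 + (-22)·β' = -11.7632; -11.7632 ∉ [0.2, 1.2) → out
#8 (-24,-4): internal coord -24 + (-4)·β' = -23.2297; -23.2297 ∉ [0.2, 1.2) → out

6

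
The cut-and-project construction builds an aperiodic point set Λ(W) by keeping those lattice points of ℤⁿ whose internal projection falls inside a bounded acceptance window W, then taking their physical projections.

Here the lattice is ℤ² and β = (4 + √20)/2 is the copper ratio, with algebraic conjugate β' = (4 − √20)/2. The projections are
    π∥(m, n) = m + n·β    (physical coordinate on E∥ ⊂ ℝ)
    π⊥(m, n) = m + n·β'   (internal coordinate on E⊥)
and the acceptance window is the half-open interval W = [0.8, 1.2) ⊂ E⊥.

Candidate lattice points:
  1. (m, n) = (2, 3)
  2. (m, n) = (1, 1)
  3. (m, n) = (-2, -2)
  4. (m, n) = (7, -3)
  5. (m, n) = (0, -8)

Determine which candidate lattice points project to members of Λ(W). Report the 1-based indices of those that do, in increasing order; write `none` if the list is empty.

none

Compute β' = (4−√20)/2 = -0.2361, so π⊥(m,n) = m -0.2361·n.
#1 (2,3): internal coord 2 + (3)·β' = +1.2918; +1.2918 ∉ [0.8, 1.2) → out
#2 (1,1): internal coord 1 + (1)·β' = +0.7639; +0.7639 ∉ [0.8, 1.2) → out
#3 (-2,-2): internal coord -2 + (-2)·β' = -1.5279; -1.5279 ∉ [0.8, 1.2) → out
#4 (7,-3): internal coord 7 + (-3)·β' = +7.7082; +7.7082 ∉ [0.8, 1.2) → out
#5 (0,-8): internal coord 0 + (-8)·β' = +1.8885; +1.8885 ∉ [0.8, 1.2) → out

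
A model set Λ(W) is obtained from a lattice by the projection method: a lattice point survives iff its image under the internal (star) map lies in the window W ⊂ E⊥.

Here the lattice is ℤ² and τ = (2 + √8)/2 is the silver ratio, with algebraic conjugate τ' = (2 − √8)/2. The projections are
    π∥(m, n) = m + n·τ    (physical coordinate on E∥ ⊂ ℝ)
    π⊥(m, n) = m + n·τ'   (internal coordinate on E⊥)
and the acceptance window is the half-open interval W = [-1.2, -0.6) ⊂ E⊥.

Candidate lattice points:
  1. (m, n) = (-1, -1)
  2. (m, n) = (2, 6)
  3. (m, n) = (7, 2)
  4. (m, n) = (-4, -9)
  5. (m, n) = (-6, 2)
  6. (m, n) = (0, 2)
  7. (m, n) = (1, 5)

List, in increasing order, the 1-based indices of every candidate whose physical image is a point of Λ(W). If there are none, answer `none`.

6, 7

Compute τ' = (2−√8)/2 = -0.41421, so π⊥(m,n) = m -0.41421·n.
#1 (-1,-1): internal coord -1 + (-1)·τ' = -0.58579; -0.58579 ∉ [-1.2, -0.6) → out
#2 (2,6): internal coord 2 + (6)·τ' = -0.48528; -0.48528 ∉ [-1.2, -0.6) → out
#3 (7,2): internal coord 7 + (2)·τ' = +6.17157; +6.17157 ∉ [-1.2, -0.6) → out
#4 (-4,-9): internal coord -4 + (-9)·τ' = -0.27208; -0.27208 ∉ [-1.2, -0.6) → out
#5 (-6,2): internal coord -6 + (2)·τ' = -6.82843; -6.82843 ∉ [-1.2, -0.6) → out
#6 (0,2): internal coord 0 + (2)·τ' = -0.82843; -0.82843 ∈ [-1.2, -0.6) → IN Λ
#7 (1,5): internal coord 1 + (5)·τ' = -1.07107; -1.07107 ∈ [-1.2, -0.6) → IN Λ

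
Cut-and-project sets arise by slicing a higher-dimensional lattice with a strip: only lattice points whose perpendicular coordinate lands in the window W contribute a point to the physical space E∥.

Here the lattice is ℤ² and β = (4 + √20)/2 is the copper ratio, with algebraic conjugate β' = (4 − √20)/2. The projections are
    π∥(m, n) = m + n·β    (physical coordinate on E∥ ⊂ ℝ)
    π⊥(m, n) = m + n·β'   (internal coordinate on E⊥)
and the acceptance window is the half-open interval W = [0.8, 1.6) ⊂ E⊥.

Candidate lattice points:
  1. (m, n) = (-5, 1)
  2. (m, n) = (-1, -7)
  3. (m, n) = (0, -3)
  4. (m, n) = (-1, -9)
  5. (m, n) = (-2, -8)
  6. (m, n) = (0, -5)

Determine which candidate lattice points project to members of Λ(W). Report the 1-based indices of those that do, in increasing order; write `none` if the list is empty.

β' = (4−√20)/2 ≈ -0.236068.
#1 (-5,1): internal coord -5 + (1)·β' = -5.236068; -5.236068 ∉ [0.8, 1.6) → out
#2 (-1,-7): internal coord -1 + (-7)·β' = +0.652476; +0.652476 ∉ [0.8, 1.6) → out
#3 (0,-3): internal coord 0 + (-3)·β' = +0.708204; +0.708204 ∉ [0.8, 1.6) → out
#4 (-1,-9): internal coord -1 + (-9)·β' = +1.124612; +1.124612 ∈ [0.8, 1.6) → IN Λ
#5 (-2,-8): internal coord -2 + (-8)·β' = -0.111456; -0.111456 ∉ [0.8, 1.6) → out
#6 (0,-5): internal coord 0 + (-5)·β' = +1.180340; +1.180340 ∈ [0.8, 1.6) → IN Λ

4, 6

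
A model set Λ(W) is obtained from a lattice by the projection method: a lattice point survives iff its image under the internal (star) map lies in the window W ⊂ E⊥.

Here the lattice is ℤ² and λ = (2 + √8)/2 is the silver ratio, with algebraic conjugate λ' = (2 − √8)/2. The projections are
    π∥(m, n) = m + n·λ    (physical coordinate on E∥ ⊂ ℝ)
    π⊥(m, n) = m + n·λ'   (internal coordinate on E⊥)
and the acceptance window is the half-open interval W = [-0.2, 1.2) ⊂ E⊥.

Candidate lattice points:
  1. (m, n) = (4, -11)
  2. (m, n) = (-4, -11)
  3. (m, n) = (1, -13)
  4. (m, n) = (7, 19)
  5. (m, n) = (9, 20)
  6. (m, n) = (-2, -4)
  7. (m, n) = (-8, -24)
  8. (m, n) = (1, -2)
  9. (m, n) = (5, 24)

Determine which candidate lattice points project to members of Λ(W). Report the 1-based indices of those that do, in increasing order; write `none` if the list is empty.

Compute λ' = (2−√8)/2 = -0.414214, so π⊥(m,n) = m -0.414214·n.
[1] lift (4,-11): star map gives 8.556349; window check -0.2 ≤ 8.556349 < 1.2 is false → out
[2] lift (-4,-11): star map gives 0.556349; window check -0.2 ≤ 0.556349 < 1.2 is true → IN Λ
[3] lift (1,-13): star map gives 6.384776; window check -0.2 ≤ 6.384776 < 1.2 is false → out
[4] lift (7,19): star map gives -0.870058; window check -0.2 ≤ -0.870058 < 1.2 is false → out
[5] lift (9,20): star map gives 0.715729; window check -0.2 ≤ 0.715729 < 1.2 is true → IN Λ
[6] lift (-2,-4): star map gives -0.343146; window check -0.2 ≤ -0.343146 < 1.2 is false → out
[7] lift (-8,-24): star map gives 1.941125; window check -0.2 ≤ 1.941125 < 1.2 is false → out
[8] lift (1,-2): star map gives 1.828427; window check -0.2 ≤ 1.828427 < 1.2 is false → out
[9] lift (5,24): star map gives -4.941125; window check -0.2 ≤ -4.941125 < 1.2 is false → out

2, 5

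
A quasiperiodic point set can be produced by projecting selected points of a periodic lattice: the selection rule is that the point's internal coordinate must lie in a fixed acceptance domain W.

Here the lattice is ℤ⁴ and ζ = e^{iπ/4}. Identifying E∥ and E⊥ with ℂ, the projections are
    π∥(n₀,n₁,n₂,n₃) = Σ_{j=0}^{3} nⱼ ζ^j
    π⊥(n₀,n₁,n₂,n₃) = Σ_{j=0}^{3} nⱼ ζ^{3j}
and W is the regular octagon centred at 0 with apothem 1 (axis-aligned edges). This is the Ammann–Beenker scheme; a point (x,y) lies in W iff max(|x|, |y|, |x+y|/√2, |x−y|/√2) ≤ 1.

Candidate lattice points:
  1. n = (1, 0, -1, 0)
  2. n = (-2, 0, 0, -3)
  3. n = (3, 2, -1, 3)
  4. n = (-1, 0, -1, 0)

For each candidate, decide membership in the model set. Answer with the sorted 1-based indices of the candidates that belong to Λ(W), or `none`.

Internal map: ζ^{3j} for j=0..3 gives (1,0), (−√2/2,√2/2), (0,−1), (√2/2,√2/2).
#1 (1, 0, -1, 0): internal (1.00000, 1.00000); octagon support 1.41421 vs apothem 1 → ∉ W
#2 (-2, 0, 0, -3): internal (-4.12132, -2.12132); octagon support 4.41421 vs apothem 1 → ∉ W
#3 (3, 2, -1, 3): internal (3.70711, 4.53553); octagon support 5.82843 vs apothem 1 → ∉ W
#4 (-1, 0, -1, 0): internal (-1.00000, 1.00000); octagon support 1.41421 vs apothem 1 → ∉ W

none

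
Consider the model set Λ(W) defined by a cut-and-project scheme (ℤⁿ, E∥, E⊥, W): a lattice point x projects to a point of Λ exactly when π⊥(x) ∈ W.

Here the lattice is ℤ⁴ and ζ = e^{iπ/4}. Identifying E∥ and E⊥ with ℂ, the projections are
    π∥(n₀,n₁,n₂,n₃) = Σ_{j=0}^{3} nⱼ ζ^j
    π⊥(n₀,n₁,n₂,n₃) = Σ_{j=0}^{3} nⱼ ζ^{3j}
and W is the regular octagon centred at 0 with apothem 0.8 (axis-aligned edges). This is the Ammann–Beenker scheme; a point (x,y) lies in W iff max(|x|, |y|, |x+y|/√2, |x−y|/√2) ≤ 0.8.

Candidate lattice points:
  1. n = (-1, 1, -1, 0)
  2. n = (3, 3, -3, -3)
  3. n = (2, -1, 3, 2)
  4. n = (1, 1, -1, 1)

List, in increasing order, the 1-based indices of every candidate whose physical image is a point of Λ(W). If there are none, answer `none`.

none

With ζ = e^{iπ/4} the internal vectors are ζ^0,ζ^3,ζ^6,ζ^9.
candidate 1: n = (-1, 1, -1, 0) → π⊥ ≈ (-1.70711, +1.70711); max(|x|,|y|,|x±y|/√2) = 2.41421 > 0.8 ⇒ ∉ W
candidate 2: n = (3, 3, -3, -3) → π⊥ ≈ (-1.24264, +3.00000); max(|x|,|y|,|x±y|/√2) = 3.00000 > 0.8 ⇒ ∉ W
candidate 3: n = (2, -1, 3, 2) → π⊥ ≈ (+4.12132, -2.29289); max(|x|,|y|,|x±y|/√2) = 4.53553 > 0.8 ⇒ ∉ W
candidate 4: n = (1, 1, -1, 1) → π⊥ ≈ (+1.00000, +2.41421); max(|x|,|y|,|x±y|/√2) = 2.41421 > 0.8 ⇒ ∉ W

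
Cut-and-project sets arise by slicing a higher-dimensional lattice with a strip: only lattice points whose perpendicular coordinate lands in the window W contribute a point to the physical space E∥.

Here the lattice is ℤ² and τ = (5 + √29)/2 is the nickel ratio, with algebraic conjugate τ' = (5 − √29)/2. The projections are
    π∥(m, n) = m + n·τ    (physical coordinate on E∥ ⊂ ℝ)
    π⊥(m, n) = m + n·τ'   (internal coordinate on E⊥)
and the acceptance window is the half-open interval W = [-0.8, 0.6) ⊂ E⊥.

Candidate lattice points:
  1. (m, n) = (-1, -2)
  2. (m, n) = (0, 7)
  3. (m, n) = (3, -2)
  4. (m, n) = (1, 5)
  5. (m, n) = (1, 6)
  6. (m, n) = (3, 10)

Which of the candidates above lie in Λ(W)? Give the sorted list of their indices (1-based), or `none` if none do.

Numerically τ ≈ 5.1926 and τ' = −1/τ ≈ -0.1926.
#1 (-1,-2): internal coord -1 + (-2)·τ' = -0.6148; -0.6148 ∈ [-0.8, 0.6) → IN Λ
#2 (0,7): internal coord 0 + (7)·τ' = -1.3481; -1.3481 ∉ [-0.8, 0.6) → out
#3 (3,-2): internal coord 3 + (-2)·τ' = +3.3852; +3.3852 ∉ [-0.8, 0.6) → out
#4 (1,5): internal coord 1 + (5)·τ' = +0.0371; +0.0371 ∈ [-0.8, 0.6) → IN Λ
#5 (1,6): internal coord 1 + (6)·τ' = -0.1555; -0.1555 ∈ [-0.8, 0.6) → IN Λ
#6 (3,10): internal coord 3 + (10)·τ' = +1.0742; +1.0742 ∉ [-0.8, 0.6) → out

1, 4, 5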